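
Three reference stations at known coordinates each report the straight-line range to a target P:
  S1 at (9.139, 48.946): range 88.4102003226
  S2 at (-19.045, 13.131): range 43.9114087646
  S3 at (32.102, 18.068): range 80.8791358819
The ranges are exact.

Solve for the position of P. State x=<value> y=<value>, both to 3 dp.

x=-34.358 y=-28.024

eq1: (x − 9.139)² + (y − 48.946)² = 88.4102003226²
eq2: (x + 19.045)² + (y − 13.131)² = 43.9114087646²
eq3: (x − 32.102)² + (y − 18.068)² = 80.8791358819²
eq1−eq2, eq1−eq3 (x²,y² cancel):
  -56.368·x − 71.630·y = 3944.054650
  45.926·x − 61.756·y = 152.687691
det = -56.368·-61.756 − -71.630·45.926 = 6770.741588
x = (3944.054650·-61.756 − -71.630·152.687691) / 6770.741588 = -34.358425
y = (-56.368·152.687691 − 3944.054650·45.926) / 6770.741588 = -28.023718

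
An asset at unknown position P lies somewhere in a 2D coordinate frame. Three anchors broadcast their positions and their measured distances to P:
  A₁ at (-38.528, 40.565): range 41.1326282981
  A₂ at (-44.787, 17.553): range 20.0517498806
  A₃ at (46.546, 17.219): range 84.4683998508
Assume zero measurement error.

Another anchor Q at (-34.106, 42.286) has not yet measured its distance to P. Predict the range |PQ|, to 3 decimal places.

42.822

eq1: (x + 38.528)² + (y − 40.565)² = 41.1326282981²
eq2: (x + 44.787)² + (y − 17.553)² = 20.0517498806²
eq3: (x − 46.546)² + (y − 17.219)² = 84.4683998508²
eq3−eq2, eq3−eq1 (x²,y² cancel):
  -182.666·x + 0.668·y = 6583.797001
  -170.148·x + 46.692·y = 6109.919395
det = -182.666·46.692 − 0.668·-170.148 = -8415.382008
x = (6583.797001·46.692 − 0.668·6109.919395) / -8415.382008 = -36.044617
y = (-182.666·6109.919395 − 6583.797001·-170.148) / -8415.382008 = -0.492593
|P − Q| = √((-36.044617 − -34.106)² + (-0.492593 − 42.286)²) = 42.822497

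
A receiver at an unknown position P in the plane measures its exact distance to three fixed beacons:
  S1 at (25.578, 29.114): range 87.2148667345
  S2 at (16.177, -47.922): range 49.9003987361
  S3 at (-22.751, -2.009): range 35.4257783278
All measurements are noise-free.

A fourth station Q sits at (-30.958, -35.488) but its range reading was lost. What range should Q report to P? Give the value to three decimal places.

eq1: (x − 25.578)² + (y − 29.114)² = 87.2148667345²
eq2: (x − 16.177)² + (y + 47.922)² = 49.9003987361²
eq3: (x + 22.751)² + (y + 2.009)² = 35.4257783278²
eq1−eq2, eq1−eq3 (x²,y² cancel):
  -18.802·x − 154.072·y = 6172.737518
  -96.658·x − 62.246·y = 5371.232211
det = -18.802·-62.246 − -154.072·-96.658 = -13721.942084
x = (6172.737518·-62.246 − -154.072·5371.232211) / -13721.942084 = -32.307983
y = (-18.802·5371.232211 − 6172.737518·-96.658) / -13721.942084 = -36.121312
|P − Q| = √((-32.307983 − -30.958)² + (-36.121312 − -35.488)²) = 1.491153

1.491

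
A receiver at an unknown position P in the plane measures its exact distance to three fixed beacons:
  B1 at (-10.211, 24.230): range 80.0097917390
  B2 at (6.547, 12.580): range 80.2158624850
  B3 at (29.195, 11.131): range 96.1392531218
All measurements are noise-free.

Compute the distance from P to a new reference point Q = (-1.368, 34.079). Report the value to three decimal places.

92.915

eq1: (x + 10.211)² + (y − 24.230)² = 80.0097917390²
eq2: (x − 6.547)² + (y − 12.580)² = 80.2158624850²
eq3: (x − 29.195)² + (y − 11.131)² = 96.1392531218²
eq1−eq2, eq1−eq3 (x²,y² cancel):
  33.516·x − 23.300·y = -523.255632
  78.812·x − 26.198·y = -2556.299452
det = 33.516·-26.198 − -23.300·78.812 = 958.267432
x = (-523.255632·-26.198 − -23.300·-2556.299452) / 958.267432 = -47.850448
y = (33.516·-2556.299452 − -523.255632·78.812) / 958.267432 = -46.373390
|P − Q| = √((-47.850448 − -1.368)² + (-46.373390 − 34.079)²) = 92.915042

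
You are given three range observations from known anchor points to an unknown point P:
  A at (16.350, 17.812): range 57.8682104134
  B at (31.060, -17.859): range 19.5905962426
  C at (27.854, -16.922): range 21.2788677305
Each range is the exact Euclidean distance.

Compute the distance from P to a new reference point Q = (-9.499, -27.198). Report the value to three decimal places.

eq1: (x − 16.350)² + (y − 17.812)² = 57.8682104134²
eq2: (x − 31.060)² + (y + 17.859)² = 19.5905962426²
eq3: (x − 27.854)² + (y + 16.922)² = 21.2788677305²
eq3−eq2, eq3−eq1 (x²,y² cancel):
  6.412·x − 1.874·y = 290.466832
  -23.008·x + 69.468·y = -3373.549121
det = 6.412·69.468 − -1.874·-23.008 = 402.311824
x = (290.466832·69.468 − -1.874·-3373.549121) / 402.311824 = 34.441242
y = (6.412·-3373.549121 − 290.466832·-23.008) / 402.311824 = -37.155597
|P − Q| = √((34.441242 − -9.499)² + (-37.155597 − -27.198)²) = 45.054396

45.054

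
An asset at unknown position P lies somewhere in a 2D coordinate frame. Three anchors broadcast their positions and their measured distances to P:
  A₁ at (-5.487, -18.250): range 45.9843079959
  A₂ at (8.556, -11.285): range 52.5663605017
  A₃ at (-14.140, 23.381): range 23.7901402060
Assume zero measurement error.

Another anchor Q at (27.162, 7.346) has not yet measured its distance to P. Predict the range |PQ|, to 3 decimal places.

64.312

eq1: (x + 5.487)² + (y + 18.250)² = 45.9843079959²
eq2: (x − 8.556)² + (y + 11.285)² = 52.5663605017²
eq3: (x + 14.140)² + (y − 23.381)² = 23.7901402060²
eq3−eq1, eq3−eq2 (x²,y² cancel):
  17.306·x − 83.262·y = -1932.026903
  45.392·x − 69.332·y = -2743.305885
det = 17.306·-69.332 − -83.262·45.392 = 2579.569112
x = (-1932.026903·-69.332 − -83.262·-2743.305885) / 2579.569112 = -36.619234
y = (17.306·-2743.305885 − -1932.026903·45.392) / 2579.569112 = 15.592881
|P − Q| = √((-36.619234 − 27.162)² + (15.592881 − 7.346)²) = 64.312183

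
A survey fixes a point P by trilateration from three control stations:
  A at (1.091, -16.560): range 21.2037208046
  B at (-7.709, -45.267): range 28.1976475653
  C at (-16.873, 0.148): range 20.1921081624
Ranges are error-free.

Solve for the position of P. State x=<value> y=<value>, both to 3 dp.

x=-19.860 y=-19.822

eq1: (x − 1.091)² + (y + 16.560)² = 21.2037208046²
eq2: (x + 7.709)² + (y + 45.267)² = 28.1976475653²
eq3: (x + 16.873)² + (y − 0.148)² = 20.1921081624²
eq3−eq1, eq3−eq2 (x²,y² cancel):
  35.928·x − 33.416·y = -51.172696
  18.328·x − 90.830·y = 1436.423841
det = 35.928·-90.830 − -33.416·18.328 = -2650.891792
x = (-51.172696·-90.830 − -33.416·1436.423841) / -2650.891792 = -19.860318
y = (35.928·1436.423841 − -51.172696·18.328) / -2650.891792 = -19.821906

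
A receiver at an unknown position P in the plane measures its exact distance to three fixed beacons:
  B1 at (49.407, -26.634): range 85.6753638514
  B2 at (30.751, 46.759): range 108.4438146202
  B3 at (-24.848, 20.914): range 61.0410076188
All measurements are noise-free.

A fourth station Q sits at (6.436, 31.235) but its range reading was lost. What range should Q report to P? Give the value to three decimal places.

81.908

eq1: (x − 49.407)² + (y + 26.634)² = 85.6753638514²
eq2: (x − 30.751)² + (y − 46.759)² = 108.4438146202²
eq3: (x + 24.848)² + (y − 20.914)² = 61.0410076188²
eq1−eq3, eq1−eq2 (x²,y² cancel):
  -148.510·x + 95.096·y = 1518.660255
  -37.312·x + 146.786·y = -4438.186481
det = -148.510·146.786 − 95.096·-37.312 = -18250.966908
x = (1518.660255·146.786 − 95.096·-4438.186481) / -18250.966908 = -35.339051
y = (-148.510·-4438.186481 − 1518.660255·-37.312) / -18250.966908 = -39.218707
|P − Q| = √((-35.339051 − 6.436)² + (-39.218707 − 31.235)²) = 81.907751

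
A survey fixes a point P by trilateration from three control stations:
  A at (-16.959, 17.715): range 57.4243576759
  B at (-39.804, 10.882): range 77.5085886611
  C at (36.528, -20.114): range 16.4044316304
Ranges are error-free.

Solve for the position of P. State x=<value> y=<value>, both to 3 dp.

x=36.318 y=-3.711

eq1: (x + 16.959)² + (y − 17.715)² = 57.4243576759²
eq2: (x + 39.804)² + (y − 10.882)² = 77.5085886611²
eq3: (x − 36.528)² + (y + 20.114)² = 16.4044316304²
eq2−eq1, eq2−eq3 (x²,y² cancel):
  45.690·x + 13.666·y = 1608.677028
  152.664·x − 61.992·y = 5774.567379
det = 45.690·-61.992 − 13.666·152.664 = -4918.720704
x = (1608.677028·-61.992 − 13.666·5774.567379) / -4918.720704 = 36.318457
y = (45.690·5774.567379 − 1608.677028·152.664) / -4918.720704 = -3.710907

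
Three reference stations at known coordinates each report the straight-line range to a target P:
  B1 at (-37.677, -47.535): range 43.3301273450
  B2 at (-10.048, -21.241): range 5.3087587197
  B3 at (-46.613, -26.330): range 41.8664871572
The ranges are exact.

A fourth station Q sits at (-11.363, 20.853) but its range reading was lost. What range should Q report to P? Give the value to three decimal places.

39.830

eq1: (x + 37.677)² + (y + 47.535)² = 43.3301273450²
eq2: (x + 10.048)² + (y + 21.241)² = 5.3087587197²
eq3: (x + 46.613)² + (y + 26.330)² = 41.8664871572²
eq2−eq1, eq2−eq3 (x²,y² cancel):
  -55.258·x − 52.588·y = 1277.673152
  -73.130·x − 10.178·y = 589.278456
det = -55.258·-10.178 − -52.588·-73.130 = -3283.344516
x = (1277.673152·-10.178 − -52.588·589.278456) / -3283.344516 = -5.477591
y = (-55.258·589.278456 − 1277.673152·-73.130) / -3283.344516 = -18.540208
|P − Q| = √((-5.477591 − -11.363)² + (-18.540208 − 20.853)²) = 39.830426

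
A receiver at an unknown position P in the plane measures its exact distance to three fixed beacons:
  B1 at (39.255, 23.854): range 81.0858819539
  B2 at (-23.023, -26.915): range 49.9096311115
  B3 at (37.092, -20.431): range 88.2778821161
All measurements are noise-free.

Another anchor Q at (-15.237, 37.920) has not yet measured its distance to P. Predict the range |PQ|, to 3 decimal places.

eq1: (x − 39.255)² + (y − 23.854)² = 81.0858819539²
eq2: (x + 23.023)² + (y + 26.915)² = 49.9096311115²
eq3: (x − 37.092)² + (y + 20.431)² = 88.2778821161²
eq2−eq1, eq2−eq3 (x²,y² cancel):
  124.556·x + 101.538·y = -3228.456388
  120.230·x + 12.968·y = -4763.246722
det = 124.556·12.968 − 101.538·120.230 = -10592.671532
x = (-3228.456388·12.968 − 101.538·-4763.246722) / -10592.671532 = -41.706563
y = (124.556·-4763.246722 − -3228.456388·120.230) / -10592.671532 = 19.365620
|P − Q| = √((-41.706563 − -15.237)² + (19.365620 − 37.920)²) = 32.324956

32.325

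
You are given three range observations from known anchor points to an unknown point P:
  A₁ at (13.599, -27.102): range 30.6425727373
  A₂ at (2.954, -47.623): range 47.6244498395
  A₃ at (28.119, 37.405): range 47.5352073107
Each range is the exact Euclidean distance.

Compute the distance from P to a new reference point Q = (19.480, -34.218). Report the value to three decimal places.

eq1: (x − 13.599)² + (y + 27.102)² = 30.6425727373²
eq2: (x − 2.954)² + (y + 47.623)² = 47.6244498395²
eq3: (x − 28.119)² + (y − 37.405)² = 47.5352073107²
eq1−eq3, eq1−eq2 (x²,y² cancel):
  29.040·x + 129.014·y = -50.267689
  -21.290·x − 41.042·y = 28.104081
det = 29.040·-41.042 − 129.014·-21.290 = 1554.848380
x = (-50.267689·-41.042 − 129.014·28.104081) / 1554.848380 = -1.005071
y = (29.040·28.104081 − -50.267689·-21.290) / 1554.848380 = -0.163396
|P − Q| = √((-1.005071 − 19.480)² + (-0.163396 − -34.218)²) = 39.741089

39.741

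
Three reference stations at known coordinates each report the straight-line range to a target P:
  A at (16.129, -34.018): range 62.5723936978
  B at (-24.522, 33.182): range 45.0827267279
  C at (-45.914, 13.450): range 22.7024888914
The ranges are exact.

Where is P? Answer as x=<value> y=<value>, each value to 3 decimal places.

eq1: (x − 16.129)² + (y + 34.018)² = 62.5723936978²
eq2: (x + 24.522)² + (y − 33.182)² = 45.0827267279²
eq3: (x + 45.914)² + (y − 13.450)² = 22.7024888914²
eq2−eq3, eq2−eq1 (x²,y² cancel):
  -42.784·x − 39.464·y = 2103.673535
  81.302·x − 134.400·y = -2167.856847
det = -42.784·-134.400 − -39.464·81.302 = 8958.671728
x = (2103.673535·-134.400 − -39.464·-2167.856847) / 8958.671728 = -41.109445
y = (-42.784·-2167.856847 − 2103.673535·81.302) / 8958.671728 = -8.738268

x=-41.109 y=-8.738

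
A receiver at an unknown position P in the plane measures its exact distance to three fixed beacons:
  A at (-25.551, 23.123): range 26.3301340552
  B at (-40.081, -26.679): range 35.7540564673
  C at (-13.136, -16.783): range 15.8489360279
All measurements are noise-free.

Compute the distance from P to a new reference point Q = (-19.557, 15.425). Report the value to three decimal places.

17.068

eq1: (x + 25.551)² + (y − 23.123)² = 26.3301340552²
eq2: (x + 40.081)² + (y + 26.679)² = 35.7540564673²
eq3: (x + 13.136)² + (y + 16.783)² = 15.8489360279²
eq2−eq3, eq2−eq1 (x²,y² cancel):
  53.890·x + 19.792·y = -836.868236
  29.060·x + 99.604·y = -545.652277
det = 53.890·99.604 − 19.792·29.060 = 4792.504040
x = (-836.868236·99.604 − 19.792·-545.652277) / 4792.504040 = -15.139450
y = (53.890·-545.652277 − -836.868236·29.060) / 4792.504040 = -1.061201
|P − Q| = √((-15.139450 − -19.557)² + (-1.061201 − 15.425)²) = 17.067794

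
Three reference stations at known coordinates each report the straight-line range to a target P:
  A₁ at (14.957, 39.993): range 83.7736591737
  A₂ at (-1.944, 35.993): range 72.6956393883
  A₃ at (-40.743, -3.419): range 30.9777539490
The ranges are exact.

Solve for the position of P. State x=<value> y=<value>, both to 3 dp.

eq1: (x − 14.957)² + (y − 39.993)² = 83.7736591737²
eq2: (x + 1.944)² + (y − 35.993)² = 72.6956393883²
eq3: (x + 40.743)² + (y + 3.419)² = 30.9777539490²
eq2−eq3, eq2−eq1 (x²,y² cancel):
  -77.598·x − 78.824·y = 4697.441171
  33.802·x + 8.000·y = -1209.493272
det = -77.598·8.000 − -78.824·33.802 = 2043.624848
x = (4697.441171·8.000 − -78.824·-1209.493272) / 2043.624848 = -28.262315
y = (-77.598·-1209.493272 − 4697.441171·33.802) / 2043.624848 = -31.771314

x=-28.262 y=-31.771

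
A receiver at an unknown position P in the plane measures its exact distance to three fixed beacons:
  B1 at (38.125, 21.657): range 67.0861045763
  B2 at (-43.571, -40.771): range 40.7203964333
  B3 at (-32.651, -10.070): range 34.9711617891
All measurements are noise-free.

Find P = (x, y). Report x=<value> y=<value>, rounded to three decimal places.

x=-4.194 y=-30.397

eq1: (x − 38.125)² + (y − 21.657)² = 67.0861045763²
eq2: (x + 43.571)² + (y + 40.771)² = 40.7203964333²
eq3: (x + 32.651)² + (y + 10.070)² = 34.9711617891²
eq3−eq2, eq3−eq1 (x²,y² cancel):
  -21.840·x − 61.402·y = 1958.045252
  141.552·x + 63.454·y = -2522.514697
det = -21.840·63.454 − -61.402·141.552 = 7305.740544
x = (1958.045252·63.454 − -61.402·-2522.514697) / 7305.740544 = -4.194187
y = (-21.840·-2522.514697 − 1958.045252·141.552) / 7305.740544 = -30.397124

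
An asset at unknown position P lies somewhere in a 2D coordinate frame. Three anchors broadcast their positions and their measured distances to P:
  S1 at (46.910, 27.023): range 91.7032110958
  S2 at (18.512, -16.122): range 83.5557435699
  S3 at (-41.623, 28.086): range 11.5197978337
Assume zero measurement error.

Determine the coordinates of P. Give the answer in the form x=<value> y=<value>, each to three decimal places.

eq1: (x − 46.910)² + (y − 27.023)² = 91.7032110958²
eq2: (x − 18.512)² + (y + 16.122)² = 83.5557435699²
eq3: (x + 41.623)² + (y − 28.086)² = 11.5197978337²
eq2−eq1, eq2−eq3 (x²,y² cancel):
  56.796·x + 86.290·y = 900.260959
  -120.270·x + 88.416·y = 8767.541038
det = 56.796·88.416 − 86.290·-120.270 = 15399.773436
x = (900.260959·88.416 − 86.290·8767.541038) / 15399.773436 = -43.958675
y = (56.796·8767.541038 − 900.260959·-120.270) / 15399.773436 = 39.366530

x=-43.959 y=39.367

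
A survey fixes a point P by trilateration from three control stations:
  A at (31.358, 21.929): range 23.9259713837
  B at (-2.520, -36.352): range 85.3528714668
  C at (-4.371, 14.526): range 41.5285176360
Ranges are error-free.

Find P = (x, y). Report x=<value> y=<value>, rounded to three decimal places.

eq1: (x − 31.358)² + (y − 21.929)² = 23.9259713837²
eq2: (x + 2.520)² + (y + 36.352)² = 85.3528714668²
eq3: (x + 4.371)² + (y − 14.526)² = 41.5285176360²
eq3−eq1, eq3−eq2 (x²,y² cancel):
  71.458·x + 14.806·y = 2386.260558
  3.702·x − 101.756·y = -4462.786904
det = 71.458·-101.756 − 14.806·3.702 = -7326.092060
x = (2386.260558·-101.756 − 14.806·-4462.786904) / -7326.092060 = 24.124773
y = (71.458·-4462.786904 − 2386.260558·3.702) / -7326.092060 = 44.735414

x=24.125 y=44.735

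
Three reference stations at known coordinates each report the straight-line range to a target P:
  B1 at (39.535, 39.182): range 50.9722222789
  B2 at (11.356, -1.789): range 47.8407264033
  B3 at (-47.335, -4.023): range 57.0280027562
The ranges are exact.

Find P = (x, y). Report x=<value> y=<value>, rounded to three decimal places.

x=-11.425 y=40.279

eq1: (x − 39.535)² + (y − 39.182)² = 50.9722222789²
eq2: (x − 11.356)² + (y + 1.789)² = 47.8407264033²
eq3: (x + 47.335)² + (y + 4.023)² = 57.0280027562²
eq2−eq1, eq2−eq3 (x²,y² cancel):
  56.358·x + 81.942·y = 2656.653751
  -117.382·x − 4.468·y = 1161.169501
det = 56.358·-4.468 − 81.942·-117.382 = 9366.708300
x = (2656.653751·-4.468 − 81.942·1161.169501) / 9366.708300 = -11.425410
y = (56.358·1161.169501 − 2656.653751·-117.382) / 9366.708300 = 40.279307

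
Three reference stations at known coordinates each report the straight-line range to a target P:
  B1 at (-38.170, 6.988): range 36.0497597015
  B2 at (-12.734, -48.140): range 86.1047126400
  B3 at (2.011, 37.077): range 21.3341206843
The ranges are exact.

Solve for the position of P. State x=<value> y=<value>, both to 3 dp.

x=-19.314 y=37.713

eq1: (x + 38.170)² + (y − 6.988)² = 36.0497597015²
eq2: (x + 12.734)² + (y + 48.140)² = 86.1047126400²
eq3: (x − 2.011)² + (y − 37.077)² = 21.3341206843²
eq3−eq2, eq3−eq1 (x²,y² cancel):
  -29.490·x − 170.434·y = -5858.010527
  -80.362·x − 60.178·y = -717.407475
det = -29.490·-60.178 − -170.434·-80.362 = -11921.767888
x = (-5858.010527·-60.178 − -170.434·-717.407475) / -11921.767888 = -19.313640
y = (-29.490·-717.407475 − -5858.010527·-80.362) / -11921.767888 = 37.712955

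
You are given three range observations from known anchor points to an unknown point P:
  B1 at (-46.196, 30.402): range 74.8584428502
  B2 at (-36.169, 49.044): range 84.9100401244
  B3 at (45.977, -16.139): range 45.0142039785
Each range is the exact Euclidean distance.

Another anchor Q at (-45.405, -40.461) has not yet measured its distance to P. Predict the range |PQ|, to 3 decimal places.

eq1: (x + 46.196)² + (y − 30.402)² = 74.8584428502²
eq2: (x + 36.169)² + (y − 49.044)² = 84.9100401244²
eq3: (x − 45.977)² + (y + 16.139)² = 45.0142039785²
eq2−eq1, eq2−eq3 (x²,y² cancel):
  -20.054·x − 37.284·y = 950.769971
  164.292·x − 130.366·y = 3844.277707
det = -20.054·-130.366 − -37.284·164.292 = 8739.822692
x = (950.769971·-130.366 − -37.284·3844.277707) / 8739.822692 = 2.217662
y = (-20.054·3844.277707 − 950.769971·164.292) / 8739.822692 = -26.693567
|P − Q| = √((2.217662 − -45.405)² + (-26.693567 − -40.461)²) = 49.572776

49.573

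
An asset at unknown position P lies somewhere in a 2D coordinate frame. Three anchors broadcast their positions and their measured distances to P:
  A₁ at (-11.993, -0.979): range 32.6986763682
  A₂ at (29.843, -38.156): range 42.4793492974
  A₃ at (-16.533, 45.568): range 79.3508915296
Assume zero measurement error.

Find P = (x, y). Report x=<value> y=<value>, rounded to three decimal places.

eq1: (x + 11.993)² + (y + 0.979)² = 32.6986763682²
eq2: (x − 29.843)² + (y + 38.156)² = 42.4793492974²
eq3: (x + 16.533)² + (y − 45.568)² = 79.3508915296²
eq2−eq3, eq2−eq1 (x²,y² cancel):
  -92.752·x + 167.448·y = -4488.771142
  -83.672·x + 74.354·y = -1466.402815
det = -92.752·74.354 − 167.448·-83.672 = 7114.226848
x = (-4488.771142·74.354 − 167.448·-1466.402815) / 7114.226848 = -12.399362
y = (-92.752·-1466.402815 − -4488.771142·-83.672) / 7114.226848 = -33.675151

x=-12.399 y=-33.675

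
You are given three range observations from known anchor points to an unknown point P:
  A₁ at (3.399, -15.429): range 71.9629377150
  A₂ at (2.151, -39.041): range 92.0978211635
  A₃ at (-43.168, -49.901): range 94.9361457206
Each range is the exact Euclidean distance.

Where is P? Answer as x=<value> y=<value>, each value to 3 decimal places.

x=-36.036 y=44.767

eq1: (x − 3.399)² + (y + 15.429)² = 71.9629377150²
eq2: (x − 2.151)² + (y + 39.041)² = 92.0978211635²
eq3: (x + 43.168)² + (y + 49.901)² = 94.9361457206²
eq1−eq3, eq1−eq2 (x²,y² cancel):
  -93.134·x − 68.944·y = 269.771423
  -2.496·x − 47.224·y = -2024.125018
det = -93.134·-47.224 − -68.944·-2.496 = 4226.075792
x = (269.771423·-47.224 − -68.944·-2024.125018) / 4226.075792 = -36.036022
y = (-93.134·-2024.125018 − 269.771423·-2.496) / 4226.075792 = 44.766876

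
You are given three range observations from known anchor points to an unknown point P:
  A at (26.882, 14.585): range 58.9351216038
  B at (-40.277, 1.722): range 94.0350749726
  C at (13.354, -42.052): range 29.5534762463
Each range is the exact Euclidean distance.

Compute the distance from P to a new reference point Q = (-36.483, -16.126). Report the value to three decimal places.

83.540

eq1: (x − 26.882)² + (y − 14.585)² = 58.9351216038²
eq2: (x + 40.277)² + (y − 1.722)² = 94.0350749726²
eq3: (x − 13.354)² + (y + 42.052)² = 29.5534762463²
eq1−eq2, eq1−eq3 (x²,y² cancel):
  -134.318·x − 25.726·y = -4679.408903
  -27.056·x − 113.274·y = 3611.276471
det = -134.318·-113.274 − -25.726·-27.056 = 14518.694476
x = (-4679.408903·-113.274 − -25.726·3611.276471) / 14518.694476 = 42.907375
y = (-134.318·3611.276471 − -4679.408903·-27.056) / 14518.694476 = -42.129512
|P − Q| = √((42.907375 − -36.483)² + (-42.129512 − -16.126)²) = 83.540495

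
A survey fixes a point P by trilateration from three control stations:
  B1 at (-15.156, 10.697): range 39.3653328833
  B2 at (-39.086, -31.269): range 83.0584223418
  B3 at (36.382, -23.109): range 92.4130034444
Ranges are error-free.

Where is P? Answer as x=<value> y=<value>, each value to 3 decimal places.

eq1: (x + 15.156)² + (y − 10.697)² = 39.3653328833²
eq2: (x + 39.086)² + (y + 31.269)² = 83.0584223418²
eq3: (x − 36.382)² + (y + 23.109)² = 92.4130034444²
eq1−eq2, eq1−eq3 (x²,y² cancel):
  -47.860·x − 83.932·y = -3187.736477
  103.076·x − 67.612·y = -5476.988113
det = -47.860·-67.612 − -83.932·103.076 = 11887.285152
x = (-3187.736477·-67.612 − -83.932·-5476.988113) / 11887.285152 = -20.540041
y = (-47.860·-5476.988113 − -3187.736477·103.076) / 11887.285152 = 49.692404

x=-20.540 y=49.692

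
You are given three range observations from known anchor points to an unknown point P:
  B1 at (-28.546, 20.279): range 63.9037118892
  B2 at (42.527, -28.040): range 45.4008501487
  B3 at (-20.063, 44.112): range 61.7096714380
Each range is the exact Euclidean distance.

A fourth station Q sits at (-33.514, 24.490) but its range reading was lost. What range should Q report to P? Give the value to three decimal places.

eq1: (x + 28.546)² + (y − 20.279)² = 63.9037118892²
eq2: (x − 42.527)² + (y + 28.040)² = 45.4008501487²
eq3: (x + 20.063)² + (y − 44.112)² = 61.7096714380²
eq3−eq1, eq3−eq2 (x²,y² cancel):
  -16.966·x − 47.666·y = -1397.881400
  125.180·x − 144.304·y = 1993.241171
det = -16.966·-144.304 − -47.666·125.180 = 8415.091544
x = (-1397.881400·-144.304 − -47.666·1993.241171) / 8415.091544 = 35.261614
y = (-16.966·1993.241171 − -1397.881400·125.180) / 8415.091544 = 16.775749
|P − Q| = √((35.261614 − -33.514)² + (16.775749 − 24.490)²) = 69.206898

69.207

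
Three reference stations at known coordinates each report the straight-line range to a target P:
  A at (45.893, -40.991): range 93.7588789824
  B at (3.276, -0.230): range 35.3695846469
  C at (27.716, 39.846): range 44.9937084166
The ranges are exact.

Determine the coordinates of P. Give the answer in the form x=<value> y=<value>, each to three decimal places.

x=-16.047 y=29.395

eq1: (x − 45.893)² + (y + 40.991)² = 93.7588789824²
eq2: (x − 3.276)² + (y + 0.230)² = 35.3695846469²
eq3: (x − 27.716)² + (y − 39.846)² = 44.9937084166²
eq3−eq2, eq3−eq1 (x²,y² cancel):
  -48.880·x − 80.152·y = -1571.669017
  36.354·x − 161.674·y = -5335.744433
det = -48.880·-161.674 − -80.152·36.354 = 10816.470928
x = (-1571.669017·-161.674 − -80.152·-5335.744433) / 10816.470928 = -16.047061
y = (-48.880·-5335.744433 − -1571.669017·36.354) / 10816.470928 = 29.394767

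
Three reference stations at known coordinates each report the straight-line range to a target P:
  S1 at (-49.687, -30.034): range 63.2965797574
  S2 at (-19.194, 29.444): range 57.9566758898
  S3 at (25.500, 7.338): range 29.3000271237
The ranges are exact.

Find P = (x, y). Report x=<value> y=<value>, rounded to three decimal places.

x=12.638 y=-18.988

eq1: (x + 49.687)² + (y + 30.034)² = 63.2965797574²
eq2: (x + 19.194)² + (y − 29.444)² = 57.9566758898²
eq3: (x − 25.500)² + (y − 7.338)² = 29.3000271237²
eq3−eq2, eq3−eq1 (x²,y² cancel):
  -89.388·x + 44.212·y = -1969.222163
  -150.374·x − 74.744·y = -481.222539
det = -89.388·-74.744 − 44.212·-150.374 = 13329.551960
x = (-1969.222163·-74.744 − 44.212·-481.222539) / 13329.551960 = 12.638336
y = (-89.388·-481.222539 − -1969.222163·-150.374) / 13329.551960 = -18.988207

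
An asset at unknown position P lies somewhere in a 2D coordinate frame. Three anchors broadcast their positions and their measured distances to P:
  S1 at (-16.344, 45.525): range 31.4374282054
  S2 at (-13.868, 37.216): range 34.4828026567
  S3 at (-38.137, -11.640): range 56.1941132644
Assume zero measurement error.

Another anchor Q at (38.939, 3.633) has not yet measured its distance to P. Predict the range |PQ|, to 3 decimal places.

95.495

eq1: (x + 16.344)² + (y − 45.525)² = 31.4374282054²
eq2: (x + 13.868)² + (y − 37.216)² = 34.4828026567²
eq3: (x + 38.137)² + (y + 11.640)² = 56.1941132644²
eq2−eq3, eq2−eq1 (x²,y² cancel):
  -48.538·x − 97.712·y = -1956.146398
  -4.952·x + 16.618·y = 963.051668
det = -48.538·16.618 − -97.712·-4.952 = -1290.474308
x = (-1956.146398·16.618 − -97.712·963.051668) / -1290.474308 = -47.730097
y = (-48.538·963.051668 − -1956.146398·-4.952) / -1290.474308 = 43.729223
|P − Q| = √((-47.730097 − 38.939)² + (43.729223 − 3.633)²) = 95.494709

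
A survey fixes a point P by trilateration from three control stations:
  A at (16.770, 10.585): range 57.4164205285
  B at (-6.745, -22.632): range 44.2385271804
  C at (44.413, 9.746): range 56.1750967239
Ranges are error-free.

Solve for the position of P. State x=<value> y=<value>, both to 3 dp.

x=31.470 y=-44.918

eq1: (x − 16.770)² + (y − 10.585)² = 57.4164205285²
eq2: (x + 6.745)² + (y + 22.632)² = 44.2385271804²
eq3: (x − 44.413)² + (y − 9.746)² = 56.1750967239²
eq2−eq1, eq2−eq3 (x²,y² cancel):
  47.030·x + 66.434·y = -1504.025383
  102.316·x + 64.756·y = 311.202431
det = 47.030·64.756 − 66.434·102.316 = -3751.786464
x = (-1504.025383·64.756 − 66.434·311.202431) / -3751.786464 = 31.470099
y = (47.030·311.202431 − -1504.025383·102.316) / -3751.786464 = -44.917725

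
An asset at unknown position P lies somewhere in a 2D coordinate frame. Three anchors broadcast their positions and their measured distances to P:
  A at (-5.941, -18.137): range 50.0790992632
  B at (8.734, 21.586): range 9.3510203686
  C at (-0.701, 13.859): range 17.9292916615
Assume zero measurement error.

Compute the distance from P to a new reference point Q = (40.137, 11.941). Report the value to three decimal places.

eq1: (x + 5.941)² + (y + 18.137)² = 50.0790992632²
eq2: (x − 8.734)² + (y − 21.586)² = 9.3510203686²
eq3: (x + 0.701)² + (y − 13.859)² = 17.9292916615²
eq3−eq2, eq3−eq1 (x²,y² cancel):
  18.870·x + 15.454·y = 583.692788
  -10.480·x − 63.992·y = -2014.773716
det = 18.870·-63.992 − 15.454·-10.480 = -1045.571120
x = (583.692788·-63.992 − 15.454·-2014.773716) / -1045.571120 = 5.944460
y = (18.870·-2014.773716 − 583.692788·-10.480) / -1045.571120 = 30.511248
|P − Q| = √((5.944460 − 40.137)² + (30.511248 − 11.941)²) = 38.909946

38.910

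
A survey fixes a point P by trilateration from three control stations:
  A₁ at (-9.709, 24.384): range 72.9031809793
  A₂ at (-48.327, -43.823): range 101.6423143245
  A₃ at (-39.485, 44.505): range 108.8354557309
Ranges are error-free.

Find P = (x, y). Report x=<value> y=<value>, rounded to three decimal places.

eq1: (x + 9.709)² + (y − 24.384)² = 72.9031809793²
eq2: (x + 48.327)² + (y + 43.823)² = 101.6423143245²
eq3: (x + 39.485)² + (y − 44.505)² = 108.8354557309²
eq3−eq1, eq3−eq2 (x²,y² cancel):
  59.552·x − 40.242·y = 3679.366514
  -17.684·x − 176.656·y = 2230.190371
det = 59.552·-176.656 − -40.242·-17.684 = -11231.857640
x = (3679.366514·-176.656 − -40.242·2230.190371) / -11231.857640 = 49.879091
y = (59.552·2230.190371 − 3679.366514·-17.684) / -11231.857640 = -17.617586

x=49.879 y=-17.618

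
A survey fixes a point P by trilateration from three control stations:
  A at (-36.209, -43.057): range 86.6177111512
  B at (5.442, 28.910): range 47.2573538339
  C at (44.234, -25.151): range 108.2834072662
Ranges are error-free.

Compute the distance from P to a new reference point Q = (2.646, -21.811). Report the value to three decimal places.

eq1: (x + 36.209)² + (y + 43.057)² = 86.6177111512²
eq2: (x − 5.442)² + (y − 28.910)² = 47.2573538339²
eq3: (x − 44.234)² + (y + 25.151)² = 108.2834072662²
eq3−eq2, eq3−eq1 (x²,y² cancel):
  -77.584·x + 108.122·y = 7768.222705
  -160.886·x − 35.812·y = 4798.445777
det = -77.584·-35.812 − 108.122·-160.886 = 20173.754300
x = (7768.222705·-35.812 − 108.122·4798.445777) / 20173.754300 = -39.507428
y = (-77.584·4798.445777 − 7768.222705·-160.886) / 20173.754300 = 43.497886
|P − Q| = √((-39.507428 − 2.646)² + (43.497886 − -21.811)²) = 77.731345

77.731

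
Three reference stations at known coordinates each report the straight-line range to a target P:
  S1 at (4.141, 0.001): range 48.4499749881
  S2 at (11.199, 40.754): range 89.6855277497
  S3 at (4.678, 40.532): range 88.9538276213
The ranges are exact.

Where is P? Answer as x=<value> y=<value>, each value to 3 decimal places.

x=0.946 y=-48.343

eq1: (x − 4.141)² + (y − 0.001)² = 48.4499749881²
eq2: (x − 11.199)² + (y − 40.754)² = 89.6855277497²
eq3: (x − 4.678)² + (y − 40.532)² = 88.9538276213²
eq2−eq3, eq2−eq1 (x²,y² cancel):
  -13.042·x − 0.444·y = 9.131030
  -14.116·x − 81.506·y = 3926.935576
det = -13.042·-81.506 − -0.444·-14.116 = 1056.733748
x = (9.131030·-81.506 − -0.444·3926.935576) / 1056.733748 = 0.945674
y = (-13.042·3926.935576 − 9.131030·-14.116) / 1056.733748 = -48.343493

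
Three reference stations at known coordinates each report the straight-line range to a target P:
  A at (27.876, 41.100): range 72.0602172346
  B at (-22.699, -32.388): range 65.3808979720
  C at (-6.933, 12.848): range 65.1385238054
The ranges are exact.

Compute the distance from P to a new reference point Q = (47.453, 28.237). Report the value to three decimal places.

eq1: (x − 27.876)² + (y − 41.100)² = 72.0602172346²
eq2: (x + 22.699)² + (y + 32.388)² = 65.3808979720²
eq3: (x + 6.933)² + (y − 12.848)² = 65.1385238054²
eq2−eq3, eq2−eq1 (x²,y² cancel):
  31.532·x + 90.472·y = -1319.455016
  101.150·x + 146.976·y = -15.958857
det = 31.532·146.976 − 90.472·101.150 = -4516.795568
x = (-1319.455016·146.976 − 90.472·-15.958857) / -4516.795568 = 42.615254
y = (31.532·-15.958857 − -1319.455016·101.150) / -4516.795568 = -29.436723
|P − Q| = √((42.615254 − 47.453)² + (-29.436723 − 28.237)²) = 57.876266

57.876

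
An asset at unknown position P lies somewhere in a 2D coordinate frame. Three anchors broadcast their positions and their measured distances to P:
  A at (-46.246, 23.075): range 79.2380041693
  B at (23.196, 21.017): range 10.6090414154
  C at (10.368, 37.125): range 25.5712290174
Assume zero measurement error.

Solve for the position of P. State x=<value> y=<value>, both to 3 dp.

x=32.965 y=25.155

eq1: (x + 46.246)² + (y − 23.075)² = 79.2380041693²
eq2: (x − 23.196)² + (y − 21.017)² = 10.6090414154²
eq3: (x − 10.368)² + (y − 37.125)² = 25.5712290174²
eq3−eq2, eq3−eq1 (x²,y² cancel):
  25.656·x − 32.216·y = 35.343650
  -113.228·x − 28.100·y = -4439.386459
det = 25.656·-28.100 − -32.216·-113.228 = -4368.686848
x = (35.343650·-28.100 − -32.216·-4439.386459) / -4368.686848 = 32.964695
y = (25.656·-4439.386459 − 35.343650·-113.228) / -4368.686848 = 25.155158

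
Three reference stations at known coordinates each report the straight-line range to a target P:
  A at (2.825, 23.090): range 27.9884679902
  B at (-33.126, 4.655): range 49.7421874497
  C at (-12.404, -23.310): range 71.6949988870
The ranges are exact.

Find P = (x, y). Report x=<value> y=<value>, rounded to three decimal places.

x=-9.296 y=48.318

eq1: (x − 2.825)² + (y − 23.090)² = 27.9884679902²
eq2: (x + 33.126)² + (y − 4.655)² = 49.7421874497²
eq3: (x + 12.404)² + (y + 23.310)² = 71.6949988870²
eq3−eq2, eq3−eq1 (x²,y² cancel):
  -41.444·x + 55.930·y = 3087.673238
  30.458·x + 92.800·y = 4200.731934
det = -41.444·92.800 − 55.930·30.458 = -5549.519140
x = (3087.673238·92.800 − 55.930·4200.731934) / -5549.519140 = -9.296146
y = (-41.444·4200.731934 − 3087.673238·30.458) / -5549.519140 = 48.317607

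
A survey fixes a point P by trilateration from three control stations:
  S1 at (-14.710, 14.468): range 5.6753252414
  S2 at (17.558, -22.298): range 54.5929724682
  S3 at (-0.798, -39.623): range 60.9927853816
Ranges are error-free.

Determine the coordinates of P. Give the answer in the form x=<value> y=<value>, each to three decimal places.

x=-18.410 y=18.772

eq1: (x + 14.710)² + (y − 14.468)² = 5.6753252414²
eq2: (x − 17.558)² + (y + 22.298)² = 54.5929724682²
eq3: (x + 0.798)² + (y + 39.623)² = 60.9927853816²
eq3−eq2, eq3−eq1 (x²,y² cancel):
  36.712·x + 34.650·y = -25.407539
  -27.824·x + 108.182·y = 2542.998743
det = 36.712·108.182 − 34.650·-27.824 = 4935.679184
x = (-25.407539·108.182 − 34.650·2542.998743) / 4935.679184 = -18.409532
y = (36.712·2542.998743 − -25.407539·-27.824) / 4935.679184 = 18.771810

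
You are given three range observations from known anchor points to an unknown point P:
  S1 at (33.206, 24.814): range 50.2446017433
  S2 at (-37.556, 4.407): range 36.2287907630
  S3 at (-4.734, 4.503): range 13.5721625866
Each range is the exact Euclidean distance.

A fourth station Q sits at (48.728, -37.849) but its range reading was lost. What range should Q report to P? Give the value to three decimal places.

eq1: (x − 33.206)² + (y − 24.814)² = 50.2446017433²
eq2: (x + 37.556)² + (y − 4.407)² = 36.2287907630²
eq3: (x + 4.734)² + (y − 4.503)² = 13.5721625866²
eq1−eq3, eq1−eq2 (x²,y² cancel):
  -75.880·x − 40.622·y = 664.631140
  -141.524·x − 40.814·y = 923.496477
det = -75.880·-40.814 − -40.622·-141.524 = -2652.021608
x = (664.631140·-40.814 − -40.622·923.496477) / -2652.021608 = -3.917019
y = (-75.880·923.496477 − 664.631140·-141.524) / -2652.021608 = -9.044551
|P − Q| = √((-3.917019 − 48.728)² + (-9.044551 − -37.849)²) = 60.009952

60.010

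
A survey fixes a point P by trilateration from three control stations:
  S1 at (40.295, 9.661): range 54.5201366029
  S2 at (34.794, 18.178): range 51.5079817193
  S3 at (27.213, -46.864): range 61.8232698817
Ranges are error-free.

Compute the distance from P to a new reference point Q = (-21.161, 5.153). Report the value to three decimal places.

9.481

eq1: (x − 40.295)² + (y − 9.661)² = 54.5201366029²
eq2: (x − 34.794)² + (y − 18.178)² = 51.5079817193²
eq3: (x − 27.213)² + (y + 46.864)² = 61.8232698817²
eq2−eq3, eq2−eq1 (x²,y² cancel):
  -15.162·x − 130.084·y = 226.675227
  11.002·x − 17.034·y = -143.413288
det = -15.162·-17.034 − -130.084·11.002 = 1689.453676
x = (226.675227·-17.034 − -130.084·-143.413288) / 1689.453676 = -13.327953
y = (-15.162·-143.413288 − 226.675227·11.002) / 1689.453676 = -0.189084
|P − Q| = √((-13.327953 − -21.161)² + (-0.189084 − 5.153)²) = 9.481270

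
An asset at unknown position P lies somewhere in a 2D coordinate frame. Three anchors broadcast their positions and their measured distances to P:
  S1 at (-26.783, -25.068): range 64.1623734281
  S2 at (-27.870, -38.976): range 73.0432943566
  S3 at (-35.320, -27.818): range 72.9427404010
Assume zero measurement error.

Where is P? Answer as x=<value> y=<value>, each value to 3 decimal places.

x=28.548 y=7.417

eq1: (x + 26.783)² + (y + 25.068)² = 64.1623734281²
eq2: (x + 27.870)² + (y + 38.976)² = 73.0432943566²
eq3: (x + 35.320)² + (y + 27.818)² = 72.9427404010²
eq2−eq3, eq2−eq1 (x²,y² cancel):
  -14.900·x + 22.316·y = -259.842479
  2.174·x + 27.816·y = 268.380924
det = -14.900·27.816 − 22.316·2.174 = -462.973384
x = (-259.842479·27.816 − 22.316·268.380924) / -462.973384 = 28.548006
y = (-14.900·268.380924 − -259.842479·2.174) / -462.973384 = 7.417226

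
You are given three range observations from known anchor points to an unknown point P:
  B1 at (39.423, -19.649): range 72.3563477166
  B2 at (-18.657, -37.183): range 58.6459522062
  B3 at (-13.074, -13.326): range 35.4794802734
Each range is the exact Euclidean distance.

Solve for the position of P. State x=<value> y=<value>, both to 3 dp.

x=-20.132 y=21.444

eq1: (x − 39.423)² + (y + 19.649)² = 72.3563477166²
eq2: (x + 18.657)² + (y + 37.183)² = 58.6459522062²
eq3: (x + 13.074)² + (y + 13.326)² = 35.4794802734²
eq2−eq1, eq2−eq3 (x²,y² cancel):
  116.160·x + 35.068·y = -1586.496353
  11.166·x + 47.714·y = 798.406804
det = 116.160·47.714 − 35.068·11.166 = 5150.888952
x = (-1586.496353·47.714 − 35.068·798.406804) / 5150.888952 = -20.131790
y = (116.160·798.406804 − -1586.496353·11.166) / 5150.888952 = 21.444406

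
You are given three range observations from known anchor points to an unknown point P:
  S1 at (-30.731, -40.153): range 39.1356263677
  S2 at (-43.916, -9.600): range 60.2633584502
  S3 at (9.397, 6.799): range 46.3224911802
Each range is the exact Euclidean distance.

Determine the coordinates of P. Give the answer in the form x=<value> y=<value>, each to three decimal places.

x=8.399 y=-39.513

eq1: (x + 30.731)² + (y + 40.153)² = 39.1356263677²
eq2: (x + 43.916)² + (y + 9.600)² = 60.2633584502²
eq3: (x − 9.397)² + (y − 6.799)² = 46.3224911802²
eq2−eq3, eq2−eq1 (x²,y² cancel):
  106.626·x + 32.798·y = -400.345863
  26.370·x − 61.106·y = 2635.957835
det = 106.626·-61.106 − 32.798·26.370 = -7380.371616
x = (-400.345863·-61.106 − 32.798·2635.957835) / -7380.371616 = 8.399389
y = (106.626·2635.957835 − -400.345863·26.370) / -7380.371616 = -39.512748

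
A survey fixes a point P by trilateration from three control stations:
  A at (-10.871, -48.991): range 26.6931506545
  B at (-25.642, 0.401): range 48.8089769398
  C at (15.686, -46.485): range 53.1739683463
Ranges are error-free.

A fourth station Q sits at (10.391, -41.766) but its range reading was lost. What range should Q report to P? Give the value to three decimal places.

48.157

eq1: (x + 10.871)² + (y + 48.991)² = 26.6931506545²
eq2: (x + 25.642)² + (y − 0.401)² = 48.8089769398²
eq3: (x − 15.686)² + (y + 46.485)² = 53.1739683463²
eq3−eq2, eq3−eq1 (x²,y² cancel):
  -82.656·x + 93.772·y = -1304.078176
  -53.114·x − 5.012·y = 2226.337519
det = -82.656·-5.012 − 93.772·-53.114 = 5394.877880
x = (-1304.078176·-5.012 − 93.772·2226.337519) / 5394.877880 = -37.485942
y = (-82.656·2226.337519 − -1304.078176·-53.114) / 5394.877880 = -46.949156
|P − Q| = √((-37.485942 − 10.391)² + (-46.949156 − -41.766)²) = 48.156689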